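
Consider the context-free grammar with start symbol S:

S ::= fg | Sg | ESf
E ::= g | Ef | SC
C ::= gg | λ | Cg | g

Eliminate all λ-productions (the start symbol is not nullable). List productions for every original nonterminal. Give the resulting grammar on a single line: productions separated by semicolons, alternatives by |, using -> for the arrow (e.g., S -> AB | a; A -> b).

S -> Sg | fg | ESf; C -> g | Cg | gg; E -> S | g | Ef | SC

Nullable set: {C}.
Drop C -> λ.
C -> Cg: C nullable, giving Cg | g.
E -> SC: C nullable, giving S | SC.
Unchanged (no nullable symbols): S -> ESf; S -> Sg; S -> fg; C -> g; C -> gg; E -> Ef; E -> g.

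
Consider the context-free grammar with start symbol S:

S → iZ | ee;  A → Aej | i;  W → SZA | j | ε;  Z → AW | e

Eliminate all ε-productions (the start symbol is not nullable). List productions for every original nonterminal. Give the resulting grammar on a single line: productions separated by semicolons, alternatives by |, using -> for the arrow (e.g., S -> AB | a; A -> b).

S -> ee | iZ; A -> i | Aej; W -> j | SZA; Z -> A | e | AW

Nullable set: {W}.
Drop W -> ε.
Z -> AW: W nullable, giving A | AW.
Unchanged (no nullable symbols): S -> ee; S -> iZ; A -> Aej; A -> i; W -> SZA; W -> j; Z -> e.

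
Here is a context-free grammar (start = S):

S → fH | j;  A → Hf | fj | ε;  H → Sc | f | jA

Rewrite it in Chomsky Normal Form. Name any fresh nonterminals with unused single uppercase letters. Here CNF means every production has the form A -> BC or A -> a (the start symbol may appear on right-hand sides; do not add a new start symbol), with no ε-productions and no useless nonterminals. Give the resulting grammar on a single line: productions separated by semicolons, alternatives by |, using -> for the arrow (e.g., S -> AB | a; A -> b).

Nullable: {A}; after ε-elimination: S -> j | fH; A -> Hf | fj; H -> f | j | Sc | jA.
No unit productions to eliminate.
TERM: introduce D -> c, B -> f, C -> j and substitute in every rule of length ≥2.

S -> j | BH; A -> BC | HB; B -> f; C -> j; D -> c; H -> f | j | CA | SD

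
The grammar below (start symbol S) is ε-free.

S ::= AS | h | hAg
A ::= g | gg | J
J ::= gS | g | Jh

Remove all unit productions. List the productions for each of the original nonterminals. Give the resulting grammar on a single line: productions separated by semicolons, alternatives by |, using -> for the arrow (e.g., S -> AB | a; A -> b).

Unit productions: A->J.
Unit pairs (A ⇒* B via units): (A,J).
S: inherits non-unit rules of {S} → AS | h | hAg.
A: inherits non-unit rules of {A, J} → Jh | g | gS | gg.
J: inherits non-unit rules of {J} → Jh | g | gS.

S -> h | AS | hAg; A -> g | Jh | gS | gg; J -> g | Jh | gS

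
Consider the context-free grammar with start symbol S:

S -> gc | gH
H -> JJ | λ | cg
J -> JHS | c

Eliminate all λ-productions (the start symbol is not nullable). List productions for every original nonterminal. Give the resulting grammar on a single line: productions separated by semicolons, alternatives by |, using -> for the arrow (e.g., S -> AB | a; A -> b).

S -> g | gH | gc; H -> JJ | cg; J -> c | JS | JHS

Nullable set: {H}.
S -> gH: H nullable, giving g | gH.
Drop H -> λ.
J -> JHS: H nullable, giving JHS | JS.
Unchanged (no nullable symbols): S -> gc; H -> JJ; H -> cg; J -> c.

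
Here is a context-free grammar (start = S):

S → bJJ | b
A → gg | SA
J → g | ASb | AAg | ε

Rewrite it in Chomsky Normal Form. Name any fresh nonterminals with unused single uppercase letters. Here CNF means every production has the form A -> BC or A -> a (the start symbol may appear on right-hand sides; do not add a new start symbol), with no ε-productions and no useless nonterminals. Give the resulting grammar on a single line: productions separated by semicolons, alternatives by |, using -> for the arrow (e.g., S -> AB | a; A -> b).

Nullable: {J}; after ε-elimination: S -> b | bJ | bJJ; A -> SA | gg; J -> g | AAg | ASb.
No unit productions to eliminate.
TERM: introduce C -> b, B -> g and substitute in every rule of length ≥2.
BIN: J -> AAB becomes J -> AD, D -> AB; J -> ASC becomes J -> AE, E -> SC; S -> CJJ becomes S -> CF, F -> JJ.

S -> b | CF | CJ; A -> BB | SA; B -> g; C -> b; D -> AB; E -> SC; F -> JJ; J -> g | AD | AE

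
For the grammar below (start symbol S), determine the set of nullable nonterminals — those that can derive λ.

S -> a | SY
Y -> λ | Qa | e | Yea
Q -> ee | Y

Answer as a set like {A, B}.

{Q, Y}

Directly nullable (have an ε-rule): {Y}.
Q is nullable via Q -> Y (every symbol on the right is already known nullable).
Not nullable: S — each has a terminal in every rule's right-hand side or depends on a non-nullable symbol.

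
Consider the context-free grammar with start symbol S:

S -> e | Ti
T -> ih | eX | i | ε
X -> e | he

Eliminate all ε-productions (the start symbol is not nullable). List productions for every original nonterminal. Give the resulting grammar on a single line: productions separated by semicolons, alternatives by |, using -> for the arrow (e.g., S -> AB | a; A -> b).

S -> e | i | Ti; T -> i | eX | ih; X -> e | he

Nullable set: {T}.
S -> Ti: T nullable, giving Ti | i.
Drop T -> ε.
Unchanged (no nullable symbols): S -> e; T -> eX; T -> i; T -> ih; X -> e; X -> he.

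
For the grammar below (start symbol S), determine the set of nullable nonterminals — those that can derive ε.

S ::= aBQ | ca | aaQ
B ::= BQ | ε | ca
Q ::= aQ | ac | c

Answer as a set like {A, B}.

Directly nullable (have an ε-rule): {B}.
Not nullable: Q, S — each has a terminal in every rule's right-hand side or depends on a non-nullable symbol.

{B}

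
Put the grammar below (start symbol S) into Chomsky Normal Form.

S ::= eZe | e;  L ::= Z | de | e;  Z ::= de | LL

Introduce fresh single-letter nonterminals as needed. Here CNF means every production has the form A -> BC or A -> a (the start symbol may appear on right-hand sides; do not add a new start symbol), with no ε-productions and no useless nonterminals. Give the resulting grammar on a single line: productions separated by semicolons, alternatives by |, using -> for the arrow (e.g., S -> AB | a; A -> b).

No ε-productions.
After unit-elimination: S -> e | eZe; L -> e | LL | de; Z -> LL | de.
TERM: introduce A -> d, B -> e and substitute in every rule of length ≥2.
BIN: S -> BZB becomes S -> BC, C -> ZB.

S -> e | BC; A -> d; B -> e; C -> ZB; L -> e | AB | LL; Z -> AB | LL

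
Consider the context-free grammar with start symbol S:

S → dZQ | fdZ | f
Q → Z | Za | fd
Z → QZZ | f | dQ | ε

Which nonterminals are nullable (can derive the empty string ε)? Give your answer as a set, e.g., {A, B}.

{Q, Z}

Directly nullable (have an ε-rule): {Z}.
Q is nullable via Q -> Z (every symbol on the right is already known nullable).
Not nullable: S — each has a terminal in every rule's right-hand side or depends on a non-nullable symbol.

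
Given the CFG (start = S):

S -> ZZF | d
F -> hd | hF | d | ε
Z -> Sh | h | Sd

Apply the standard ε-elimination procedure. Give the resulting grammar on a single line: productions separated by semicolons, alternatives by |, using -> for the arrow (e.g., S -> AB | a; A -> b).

S -> d | ZZ | ZZF; F -> d | h | hF | hd; Z -> h | Sd | Sh

Nullable set: {F}.
S -> ZZF: F nullable, giving ZZ | ZZF.
Drop F -> ε.
F -> hF: F nullable, giving h | hF.
Unchanged (no nullable symbols): S -> d; F -> d; F -> hd; Z -> Sd; Z -> Sh; Z -> h.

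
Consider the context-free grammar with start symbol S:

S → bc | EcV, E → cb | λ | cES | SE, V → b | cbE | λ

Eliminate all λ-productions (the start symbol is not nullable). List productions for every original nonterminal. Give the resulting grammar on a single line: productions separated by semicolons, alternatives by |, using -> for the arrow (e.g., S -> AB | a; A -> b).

S -> c | Ec | bc | cV | EcV; E -> S | SE | cS | cb | cES; V -> b | cb | cbE

Nullable set: {E, V}.
S -> EcV: E, V nullable, giving Ec | EcV | c | cV.
Drop E -> λ.
E -> SE: E nullable, giving S | SE.
E -> cES: E nullable, giving cES | cS.
Drop V -> λ.
V -> cbE: E nullable, giving cb | cbE.
Unchanged (no nullable symbols): S -> bc; E -> cb; V -> b.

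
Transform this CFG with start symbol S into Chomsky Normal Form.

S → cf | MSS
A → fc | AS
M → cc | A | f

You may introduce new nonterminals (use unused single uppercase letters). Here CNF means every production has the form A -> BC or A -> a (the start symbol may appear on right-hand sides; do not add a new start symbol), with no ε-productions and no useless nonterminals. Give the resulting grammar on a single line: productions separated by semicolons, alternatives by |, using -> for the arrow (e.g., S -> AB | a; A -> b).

No ε-productions.
After unit-elimination: S -> cf | MSS; A -> AS | fc; M -> f | AS | cc | fc.
TERM: introduce C -> c, B -> f and substitute in every rule of length ≥2.
BIN: S -> MSS becomes S -> MD, D -> SS.

S -> CB | MD; A -> AS | BC; B -> f; C -> c; D -> SS; M -> f | AS | BC | CC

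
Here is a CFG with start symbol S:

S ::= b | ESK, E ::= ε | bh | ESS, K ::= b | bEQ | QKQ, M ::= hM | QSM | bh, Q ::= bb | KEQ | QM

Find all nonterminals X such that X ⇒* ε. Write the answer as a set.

Directly nullable (have an ε-rule): {E}.
Not nullable: K, M, Q, S — each has a terminal in every rule's right-hand side or depends on a non-nullable symbol.

{E}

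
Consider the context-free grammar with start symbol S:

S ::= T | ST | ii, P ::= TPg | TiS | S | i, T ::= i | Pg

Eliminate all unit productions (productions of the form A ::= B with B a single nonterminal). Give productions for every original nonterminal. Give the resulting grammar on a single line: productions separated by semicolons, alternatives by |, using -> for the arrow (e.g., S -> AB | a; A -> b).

Unit productions: P->S, S->T.
Unit pairs (A ⇒* B via units): (P,S), (P,T), (S,T).
S: inherits non-unit rules of {S, T} → Pg | ST | i | ii.
P: inherits non-unit rules of {P, S, T} → Pg | ST | TPg | TiS | i | ii.
T: inherits non-unit rules of {T} → Pg | i.

S -> i | Pg | ST | ii; P -> i | Pg | ST | ii | TPg | TiS; T -> i | Pg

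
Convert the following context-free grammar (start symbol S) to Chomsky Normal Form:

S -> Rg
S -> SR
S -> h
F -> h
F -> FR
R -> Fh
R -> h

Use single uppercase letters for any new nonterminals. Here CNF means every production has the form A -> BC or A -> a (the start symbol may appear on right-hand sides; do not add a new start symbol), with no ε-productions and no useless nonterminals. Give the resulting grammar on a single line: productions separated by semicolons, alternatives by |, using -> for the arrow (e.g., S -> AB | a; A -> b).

S -> h | RB | SR; A -> h; B -> g; F -> h | FR; R -> h | FA

No ε-productions.
No unit productions to eliminate.
TERM: introduce B -> g, A -> h and substitute in every rule of length ≥2.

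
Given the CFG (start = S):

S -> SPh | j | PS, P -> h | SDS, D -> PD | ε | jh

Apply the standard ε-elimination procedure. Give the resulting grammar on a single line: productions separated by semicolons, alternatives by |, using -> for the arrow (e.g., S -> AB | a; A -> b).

Nullable set: {D}.
Drop D -> ε.
D -> PD: D nullable, giving P | PD.
P -> SDS: D nullable, giving SDS | SS.
Unchanged (no nullable symbols): S -> PS; S -> SPh; S -> j; D -> jh; P -> h.

S -> j | PS | SPh; D -> P | PD | jh; P -> h | SS | SDS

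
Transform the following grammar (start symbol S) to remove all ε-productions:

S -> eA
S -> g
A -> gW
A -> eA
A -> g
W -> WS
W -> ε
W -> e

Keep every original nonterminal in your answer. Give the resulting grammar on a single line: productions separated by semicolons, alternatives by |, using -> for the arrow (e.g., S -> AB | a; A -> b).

Nullable set: {W}.
A -> gW: W nullable, giving g | gW.
Drop W -> ε.
W -> WS: W nullable, giving S | WS.
Unchanged (no nullable symbols): S -> eA; S -> g; A -> eA; A -> g; W -> e.

S -> g | eA; A -> g | eA | gW; W -> S | e | WS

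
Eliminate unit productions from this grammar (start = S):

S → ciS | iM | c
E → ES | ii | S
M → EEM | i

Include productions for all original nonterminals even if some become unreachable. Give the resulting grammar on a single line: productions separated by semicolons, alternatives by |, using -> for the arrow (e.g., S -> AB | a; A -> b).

Unit productions: E->S.
Unit pairs (A ⇒* B via units): (E,S).
S: inherits non-unit rules of {S} → c | ciS | iM.
E: inherits non-unit rules of {E, S} → ES | c | ciS | iM | ii.
M: inherits non-unit rules of {M} → EEM | i.

S -> c | iM | ciS; E -> c | ES | iM | ii | ciS; M -> i | EEM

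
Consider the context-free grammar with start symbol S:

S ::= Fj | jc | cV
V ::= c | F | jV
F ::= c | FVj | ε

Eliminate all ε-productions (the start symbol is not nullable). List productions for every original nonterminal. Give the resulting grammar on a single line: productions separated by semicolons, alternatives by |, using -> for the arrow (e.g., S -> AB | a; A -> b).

Nullable set: {F, V}.
S -> Fj: F nullable, giving Fj | j.
S -> cV: V nullable, giving c | cV.
Drop F -> ε.
F -> FVj: F, V nullable, giving FVj | Fj | Vj | j.
V -> F: F nullable, giving F.
V -> jV: V nullable, giving j | jV.
Unchanged (no nullable symbols): S -> jc; F -> c; V -> c.

S -> c | j | Fj | cV | jc; F -> c | j | Fj | Vj | FVj; V -> F | c | j | jV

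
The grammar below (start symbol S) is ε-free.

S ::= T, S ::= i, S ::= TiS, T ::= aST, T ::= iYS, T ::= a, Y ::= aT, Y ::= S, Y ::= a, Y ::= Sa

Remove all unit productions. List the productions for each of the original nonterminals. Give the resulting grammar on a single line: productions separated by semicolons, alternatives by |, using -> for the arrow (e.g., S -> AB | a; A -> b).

S -> a | i | TiS | aST | iYS; T -> a | aST | iYS; Y -> a | i | Sa | aT | TiS | aST | iYS

Unit productions: S->T, Y->S.
Unit pairs (A ⇒* B via units): (S,T), (Y,S), (Y,T).
S: inherits non-unit rules of {S, T} → TiS | a | aST | i | iYS.
T: inherits non-unit rules of {T} → a | aST | iYS.
Y: inherits non-unit rules of {S, T, Y} → Sa | TiS | a | aST | aT | i | iYS.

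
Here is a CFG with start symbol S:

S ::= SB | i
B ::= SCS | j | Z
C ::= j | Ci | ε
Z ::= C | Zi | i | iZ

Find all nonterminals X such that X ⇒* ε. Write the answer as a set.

Directly nullable (have an ε-rule): {C}.
Z is nullable via Z -> C (every symbol on the right is already known nullable).
B is nullable via B -> Z (every symbol on the right is already known nullable).
Not nullable: S — each has a terminal in every rule's right-hand side or depends on a non-nullable symbol.

{B, C, Z}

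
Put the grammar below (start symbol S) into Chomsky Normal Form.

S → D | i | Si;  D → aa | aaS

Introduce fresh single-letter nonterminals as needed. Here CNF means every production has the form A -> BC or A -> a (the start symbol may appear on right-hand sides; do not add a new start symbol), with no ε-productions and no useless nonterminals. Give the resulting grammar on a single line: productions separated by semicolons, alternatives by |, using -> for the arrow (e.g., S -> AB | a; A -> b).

No ε-productions.
After unit-elimination: S -> i | Si | aa | aaS; D -> aa | aaS.
TERM: introduce A -> a, B -> i and substitute in every rule of length ≥2.
BIN: D -> AAS becomes D -> AC, C -> AS; S -> AAS becomes S -> AE, E -> AS.
Drop unreachable/unproductive: D.

S -> i | AA | AE | SB; A -> a; B -> i; E -> AS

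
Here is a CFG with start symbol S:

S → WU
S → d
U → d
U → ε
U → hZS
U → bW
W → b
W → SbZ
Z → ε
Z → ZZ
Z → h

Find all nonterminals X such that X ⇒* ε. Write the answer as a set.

Directly nullable (have an ε-rule): {U, Z}.
Not nullable: S, W — each has a terminal in every rule's right-hand side or depends on a non-nullable symbol.

{U, Z}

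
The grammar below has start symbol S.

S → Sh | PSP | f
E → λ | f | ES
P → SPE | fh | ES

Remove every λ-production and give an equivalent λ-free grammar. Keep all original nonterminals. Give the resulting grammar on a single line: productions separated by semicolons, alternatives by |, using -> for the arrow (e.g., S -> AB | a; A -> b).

Nullable set: {E}.
Drop E -> λ.
E -> ES: E nullable, giving ES | S.
P -> ES: E nullable, giving ES | S.
P -> SPE: E nullable, giving SP | SPE.
Unchanged (no nullable symbols): S -> PSP; S -> Sh; S -> f; E -> f; P -> fh.

S -> f | Sh | PSP; E -> S | f | ES; P -> S | ES | SP | fh | SPE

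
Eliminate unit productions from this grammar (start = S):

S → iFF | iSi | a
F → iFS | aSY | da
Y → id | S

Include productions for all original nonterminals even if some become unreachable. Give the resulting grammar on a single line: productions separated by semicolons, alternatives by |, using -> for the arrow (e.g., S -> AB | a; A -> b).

Unit productions: Y->S.
Unit pairs (A ⇒* B via units): (Y,S).
S: inherits non-unit rules of {S} → a | iFF | iSi.
F: inherits non-unit rules of {F} → aSY | da | iFS.
Y: inherits non-unit rules of {S, Y} → a | iFF | iSi | id.

S -> a | iFF | iSi; F -> da | aSY | iFS; Y -> a | id | iFF | iSi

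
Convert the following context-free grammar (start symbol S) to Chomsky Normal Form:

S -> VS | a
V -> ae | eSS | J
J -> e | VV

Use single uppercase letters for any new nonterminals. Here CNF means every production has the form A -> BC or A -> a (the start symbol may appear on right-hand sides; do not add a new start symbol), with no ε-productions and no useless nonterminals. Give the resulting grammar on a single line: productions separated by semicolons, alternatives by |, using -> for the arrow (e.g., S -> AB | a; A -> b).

S -> a | VS; A -> a; B -> e; C -> SS; V -> e | AB | BC | VV

No ε-productions.
After unit-elimination: S -> a | VS; J -> e | VV; V -> e | VV | ae | eSS.
TERM: introduce A -> a, B -> e and substitute in every rule of length ≥2.
BIN: V -> BSS becomes V -> BC, C -> SS.
Drop unreachable/unproductive: J.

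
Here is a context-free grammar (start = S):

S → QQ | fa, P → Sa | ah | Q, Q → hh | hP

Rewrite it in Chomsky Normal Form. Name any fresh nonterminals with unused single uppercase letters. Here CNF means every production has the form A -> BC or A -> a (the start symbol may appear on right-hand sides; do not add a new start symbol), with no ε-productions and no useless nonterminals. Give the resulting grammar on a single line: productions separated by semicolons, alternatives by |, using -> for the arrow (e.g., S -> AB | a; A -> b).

No ε-productions.
After unit-elimination: S -> QQ | fa; P -> Sa | ah | hP | hh; Q -> hP | hh.
TERM: introduce A -> a, C -> f, B -> h and substitute in every rule of length ≥2.

S -> CA | QQ; A -> a; B -> h; C -> f; P -> AB | BB | BP | SA; Q -> BB | BP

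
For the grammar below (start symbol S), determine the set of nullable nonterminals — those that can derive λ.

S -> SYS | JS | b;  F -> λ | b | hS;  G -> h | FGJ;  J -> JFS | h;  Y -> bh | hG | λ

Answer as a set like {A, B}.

{F, Y}

Directly nullable (have an ε-rule): {F, Y}.
Not nullable: G, J, S — each has a terminal in every rule's right-hand side or depends on a non-nullable symbol.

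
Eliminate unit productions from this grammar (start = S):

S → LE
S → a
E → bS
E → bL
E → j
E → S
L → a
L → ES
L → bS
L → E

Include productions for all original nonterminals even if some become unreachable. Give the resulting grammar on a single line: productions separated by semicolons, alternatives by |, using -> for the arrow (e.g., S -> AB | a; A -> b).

Unit productions: E->S, L->E.
Unit pairs (A ⇒* B via units): (E,S), (L,E), (L,S).
S: inherits non-unit rules of {S} → LE | a.
E: inherits non-unit rules of {E, S} → LE | a | bL | bS | j.
L: inherits non-unit rules of {E, L, S} → ES | LE | a | bL | bS | j.

S -> a | LE; E -> a | j | LE | bL | bS; L -> a | j | ES | LE | bL | bS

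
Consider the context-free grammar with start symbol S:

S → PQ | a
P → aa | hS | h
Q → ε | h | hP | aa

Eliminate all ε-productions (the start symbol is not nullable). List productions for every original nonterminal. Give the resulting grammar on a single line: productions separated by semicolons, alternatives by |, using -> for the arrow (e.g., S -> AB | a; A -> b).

Nullable set: {Q}.
S -> PQ: Q nullable, giving P | PQ.
Drop Q -> ε.
Unchanged (no nullable symbols): S -> a; P -> aa; P -> h; P -> hS; Q -> aa; Q -> h; Q -> hP.

S -> P | a | PQ; P -> h | aa | hS; Q -> h | aa | hP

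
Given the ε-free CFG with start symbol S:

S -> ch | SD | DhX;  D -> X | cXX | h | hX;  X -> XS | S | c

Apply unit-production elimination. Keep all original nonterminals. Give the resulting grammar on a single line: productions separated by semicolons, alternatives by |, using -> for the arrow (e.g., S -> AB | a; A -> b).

Unit productions: D->X, X->S.
Unit pairs (A ⇒* B via units): (D,S), (D,X), (X,S).
S: inherits non-unit rules of {S} → DhX | SD | ch.
D: inherits non-unit rules of {D, S, X} → DhX | SD | XS | c | cXX | ch | h | hX.
X: inherits non-unit rules of {S, X} → DhX | SD | XS | c | ch.

S -> SD | ch | DhX; D -> c | h | SD | XS | ch | hX | DhX | cXX; X -> c | SD | XS | ch | DhX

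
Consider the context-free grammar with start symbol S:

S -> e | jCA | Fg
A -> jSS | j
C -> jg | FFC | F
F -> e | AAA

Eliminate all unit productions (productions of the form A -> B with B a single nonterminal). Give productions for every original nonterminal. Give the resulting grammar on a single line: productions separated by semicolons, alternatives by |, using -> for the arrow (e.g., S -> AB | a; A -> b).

S -> e | Fg | jCA; A -> j | jSS; C -> e | jg | AAA | FFC; F -> e | AAA

Unit productions: C->F.
Unit pairs (A ⇒* B via units): (C,F).
S: inherits non-unit rules of {S} → Fg | e | jCA.
A: inherits non-unit rules of {A} → j | jSS.
C: inherits non-unit rules of {C, F} → AAA | FFC | e | jg.
F: inherits non-unit rules of {F} → AAA | e.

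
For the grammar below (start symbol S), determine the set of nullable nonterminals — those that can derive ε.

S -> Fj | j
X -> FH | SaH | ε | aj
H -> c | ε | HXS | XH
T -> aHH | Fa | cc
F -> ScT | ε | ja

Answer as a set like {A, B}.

{F, H, X}

Directly nullable (have an ε-rule): {F, H, X}.
Not nullable: S, T — each has a terminal in every rule's right-hand side or depends on a non-nullable symbol.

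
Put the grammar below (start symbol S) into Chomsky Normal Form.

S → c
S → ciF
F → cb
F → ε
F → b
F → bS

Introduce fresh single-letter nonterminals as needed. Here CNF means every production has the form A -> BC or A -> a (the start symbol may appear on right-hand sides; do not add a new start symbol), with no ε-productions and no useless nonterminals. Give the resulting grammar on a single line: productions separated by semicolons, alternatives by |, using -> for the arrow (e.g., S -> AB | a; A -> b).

Nullable: {F}; after ε-elimination: S -> c | ci | ciF; F -> b | bS | cb.
No unit productions to eliminate.
TERM: introduce A -> b, B -> c, C -> i and substitute in every rule of length ≥2.
BIN: S -> BCF becomes S -> BD, D -> CF.

S -> c | BC | BD; A -> b; B -> c; C -> i; D -> CF; F -> b | AS | BA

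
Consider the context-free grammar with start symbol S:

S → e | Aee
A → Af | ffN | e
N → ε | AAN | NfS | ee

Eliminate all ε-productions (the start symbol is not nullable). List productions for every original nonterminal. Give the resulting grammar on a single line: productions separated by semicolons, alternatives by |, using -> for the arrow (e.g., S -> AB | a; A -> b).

S -> e | Aee; A -> e | Af | ff | ffN; N -> AA | ee | fS | AAN | NfS

Nullable set: {N}.
A -> ffN: N nullable, giving ff | ffN.
Drop N -> ε.
N -> AAN: N nullable, giving AA | AAN.
N -> NfS: N nullable, giving NfS | fS.
Unchanged (no nullable symbols): S -> Aee; S -> e; A -> Af; A -> e; N -> ee.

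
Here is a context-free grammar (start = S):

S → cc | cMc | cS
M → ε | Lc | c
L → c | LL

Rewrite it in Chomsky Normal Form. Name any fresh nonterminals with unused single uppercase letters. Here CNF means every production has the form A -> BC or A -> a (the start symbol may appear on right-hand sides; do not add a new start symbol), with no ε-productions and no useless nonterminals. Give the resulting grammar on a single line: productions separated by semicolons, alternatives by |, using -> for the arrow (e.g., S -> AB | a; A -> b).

S -> AA | AB | AS; A -> c; B -> MA; L -> c | LL; M -> c | LA

Nullable: {M}; after ε-elimination: S -> cS | cc | cMc; L -> c | LL; M -> c | Lc.
No unit productions to eliminate.
TERM: introduce A -> c and substitute in every rule of length ≥2.
BIN: S -> AMA becomes S -> AB, B -> MA.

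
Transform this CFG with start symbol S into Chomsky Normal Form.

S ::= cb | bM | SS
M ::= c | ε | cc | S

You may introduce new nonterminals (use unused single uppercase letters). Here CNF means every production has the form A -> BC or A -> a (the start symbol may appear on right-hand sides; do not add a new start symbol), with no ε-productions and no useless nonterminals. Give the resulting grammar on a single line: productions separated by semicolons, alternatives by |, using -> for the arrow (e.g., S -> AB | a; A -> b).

S -> b | AM | BA | SS; A -> b; B -> c; M -> b | c | AM | BA | BB | SS

Nullable: {M}; after ε-elimination: S -> b | SS | bM | cb; M -> S | c | cc.
After unit-elimination: S -> b | SS | bM | cb; M -> b | c | SS | bM | cb | cc.
TERM: introduce A -> b, B -> c and substitute in every rule of length ≥2.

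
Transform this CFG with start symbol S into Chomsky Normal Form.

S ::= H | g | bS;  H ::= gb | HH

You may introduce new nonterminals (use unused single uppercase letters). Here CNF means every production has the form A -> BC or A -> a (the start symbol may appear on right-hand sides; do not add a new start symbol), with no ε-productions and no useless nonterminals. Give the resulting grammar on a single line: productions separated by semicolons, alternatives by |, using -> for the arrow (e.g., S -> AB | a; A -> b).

No ε-productions.
After unit-elimination: S -> g | HH | bS | gb; H -> HH | gb.
TERM: introduce B -> b, A -> g and substitute in every rule of length ≥2.

S -> g | AB | BS | HH; A -> g; B -> b; H -> AB | HH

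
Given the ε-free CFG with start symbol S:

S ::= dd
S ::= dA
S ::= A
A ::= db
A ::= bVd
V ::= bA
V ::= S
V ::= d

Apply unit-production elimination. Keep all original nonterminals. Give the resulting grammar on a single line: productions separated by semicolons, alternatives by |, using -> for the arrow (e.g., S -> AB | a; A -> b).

Unit productions: S->A, V->S.
Unit pairs (A ⇒* B via units): (S,A), (V,A), (V,S).
S: inherits non-unit rules of {A, S} → bVd | dA | db | dd.
A: inherits non-unit rules of {A} → bVd | db.
V: inherits non-unit rules of {A, S, V} → bA | bVd | d | dA | db | dd.

S -> dA | db | dd | bVd; A -> db | bVd; V -> d | bA | dA | db | dd | bVd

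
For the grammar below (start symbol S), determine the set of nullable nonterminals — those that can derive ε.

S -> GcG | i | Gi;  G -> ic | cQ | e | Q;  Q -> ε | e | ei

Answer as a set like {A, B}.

{G, Q}

Directly nullable (have an ε-rule): {Q}.
G is nullable via G -> Q (every symbol on the right is already known nullable).
Not nullable: S — each has a terminal in every rule's right-hand side or depends on a non-nullable symbol.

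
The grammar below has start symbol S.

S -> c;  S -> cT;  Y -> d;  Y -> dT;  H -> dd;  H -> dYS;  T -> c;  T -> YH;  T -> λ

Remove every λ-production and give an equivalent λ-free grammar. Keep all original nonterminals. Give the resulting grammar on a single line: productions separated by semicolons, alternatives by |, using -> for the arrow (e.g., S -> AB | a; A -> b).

S -> c | cT; H -> dd | dYS; T -> c | YH; Y -> d | dT

Nullable set: {T}.
S -> cT: T nullable, giving c | cT.
Drop T -> λ.
Y -> dT: T nullable, giving d | dT.
Unchanged (no nullable symbols): S -> c; H -> dYS; H -> dd; T -> YH; T -> c; Y -> d.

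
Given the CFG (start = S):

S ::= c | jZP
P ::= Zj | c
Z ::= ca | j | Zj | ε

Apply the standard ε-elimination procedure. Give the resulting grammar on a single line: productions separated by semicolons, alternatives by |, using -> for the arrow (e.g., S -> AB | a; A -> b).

S -> c | jP | jZP; P -> c | j | Zj; Z -> j | Zj | ca

Nullable set: {Z}.
S -> jZP: Z nullable, giving jP | jZP.
P -> Zj: Z nullable, giving Zj | j.
Drop Z -> ε.
Z -> Zj: Z nullable, giving Zj | j.
Unchanged (no nullable symbols): S -> c; P -> c; Z -> ca; Z -> j.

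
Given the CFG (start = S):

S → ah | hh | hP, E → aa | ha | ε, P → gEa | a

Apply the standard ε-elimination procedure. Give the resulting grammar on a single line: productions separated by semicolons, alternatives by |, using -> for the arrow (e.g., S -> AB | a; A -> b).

Nullable set: {E}.
Drop E -> ε.
P -> gEa: E nullable, giving gEa | ga.
Unchanged (no nullable symbols): S -> ah; S -> hP; S -> hh; E -> aa; E -> ha; P -> a.

S -> ah | hP | hh; E -> aa | ha; P -> a | ga | gEa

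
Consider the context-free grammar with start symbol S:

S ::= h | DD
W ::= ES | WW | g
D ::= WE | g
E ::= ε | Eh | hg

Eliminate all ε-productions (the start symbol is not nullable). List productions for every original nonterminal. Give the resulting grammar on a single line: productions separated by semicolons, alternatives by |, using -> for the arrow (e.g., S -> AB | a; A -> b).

Nullable set: {E}.
D -> WE: E nullable, giving W | WE.
Drop E -> ε.
E -> Eh: E nullable, giving Eh | h.
W -> ES: E nullable, giving ES | S.
Unchanged (no nullable symbols): S -> DD; S -> h; D -> g; E -> hg; W -> WW; W -> g.

S -> h | DD; D -> W | g | WE; E -> h | Eh | hg; W -> S | g | ES | WW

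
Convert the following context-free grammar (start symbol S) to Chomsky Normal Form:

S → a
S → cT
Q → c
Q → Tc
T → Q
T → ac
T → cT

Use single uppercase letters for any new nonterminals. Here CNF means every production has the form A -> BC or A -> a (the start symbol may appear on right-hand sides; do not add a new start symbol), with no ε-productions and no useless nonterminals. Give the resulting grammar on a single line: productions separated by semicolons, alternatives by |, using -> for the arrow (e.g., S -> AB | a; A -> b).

No ε-productions.
After unit-elimination: S -> a | cT; Q -> c | Tc; T -> c | Tc | ac | cT.
TERM: introduce B -> a, A -> c and substitute in every rule of length ≥2.
Drop unreachable/unproductive: Q.

S -> a | AT; A -> c; B -> a; T -> c | AT | BA | TA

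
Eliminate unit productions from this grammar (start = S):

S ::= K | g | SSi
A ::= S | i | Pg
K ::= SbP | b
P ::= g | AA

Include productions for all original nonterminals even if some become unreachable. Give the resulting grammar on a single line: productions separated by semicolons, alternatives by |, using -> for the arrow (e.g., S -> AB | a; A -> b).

S -> b | g | SSi | SbP; A -> b | g | i | Pg | SSi | SbP; K -> b | SbP; P -> g | AA

Unit productions: A->S, S->K.
Unit pairs (A ⇒* B via units): (A,K), (A,S), (S,K).
S: inherits non-unit rules of {K, S} → SSi | SbP | b | g.
A: inherits non-unit rules of {A, K, S} → Pg | SSi | SbP | b | g | i.
K: inherits non-unit rules of {K} → SbP | b.
P: inherits non-unit rules of {P} → AA | g.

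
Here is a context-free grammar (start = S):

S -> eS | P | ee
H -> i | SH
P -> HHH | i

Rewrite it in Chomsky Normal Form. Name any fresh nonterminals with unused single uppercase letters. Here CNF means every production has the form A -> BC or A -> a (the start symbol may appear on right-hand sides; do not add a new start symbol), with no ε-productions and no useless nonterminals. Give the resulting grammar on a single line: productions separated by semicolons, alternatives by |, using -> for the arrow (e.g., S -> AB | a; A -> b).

S -> i | AA | AS | HC; A -> e; C -> HH; H -> i | SH

No ε-productions.
After unit-elimination: S -> i | eS | ee | HHH; H -> i | SH; P -> i | HHH.
TERM: introduce A -> e and substitute in every rule of length ≥2.
BIN: P -> HHH becomes P -> HB, B -> HH; S -> HHH becomes S -> HC, C -> HH.
Drop unreachable/unproductive: P.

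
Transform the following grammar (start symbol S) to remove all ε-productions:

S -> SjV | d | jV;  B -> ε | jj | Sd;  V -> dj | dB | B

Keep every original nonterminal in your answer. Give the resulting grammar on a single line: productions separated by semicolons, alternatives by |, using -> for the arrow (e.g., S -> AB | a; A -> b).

S -> d | j | Sj | jV | SjV; B -> Sd | jj; V -> B | d | dB | dj

Nullable set: {B, V}.
S -> SjV: V nullable, giving Sj | SjV.
S -> jV: V nullable, giving j | jV.
Drop B -> ε.
V -> B: B nullable, giving B.
V -> dB: B nullable, giving d | dB.
Unchanged (no nullable symbols): S -> d; B -> Sd; B -> jj; V -> dj.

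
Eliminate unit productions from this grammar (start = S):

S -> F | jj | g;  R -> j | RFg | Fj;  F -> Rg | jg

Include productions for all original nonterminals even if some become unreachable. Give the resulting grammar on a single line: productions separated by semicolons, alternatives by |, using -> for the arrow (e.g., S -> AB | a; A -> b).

Unit productions: S->F.
Unit pairs (A ⇒* B via units): (S,F).
S: inherits non-unit rules of {F, S} → Rg | g | jg | jj.
F: inherits non-unit rules of {F} → Rg | jg.
R: inherits non-unit rules of {R} → Fj | RFg | j.

S -> g | Rg | jg | jj; F -> Rg | jg; R -> j | Fj | RFg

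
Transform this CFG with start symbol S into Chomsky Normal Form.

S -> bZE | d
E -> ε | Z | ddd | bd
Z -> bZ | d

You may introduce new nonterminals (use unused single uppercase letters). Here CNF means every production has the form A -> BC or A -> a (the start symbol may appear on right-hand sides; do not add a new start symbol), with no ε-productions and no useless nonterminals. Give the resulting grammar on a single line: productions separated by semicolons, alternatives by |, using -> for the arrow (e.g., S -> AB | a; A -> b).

S -> d | AD | AZ; A -> b; B -> d; C -> BB; D -> ZE; E -> d | AB | AZ | BC; Z -> d | AZ

Nullable: {E}; after ε-elimination: S -> d | bZ | bZE; E -> Z | bd | ddd; Z -> d | bZ.
After unit-elimination: S -> d | bZ | bZE; E -> d | bZ | bd | ddd; Z -> d | bZ.
TERM: introduce A -> b, B -> d and substitute in every rule of length ≥2.
BIN: E -> BBB becomes E -> BC, C -> BB; S -> AZE becomes S -> AD, D -> ZE.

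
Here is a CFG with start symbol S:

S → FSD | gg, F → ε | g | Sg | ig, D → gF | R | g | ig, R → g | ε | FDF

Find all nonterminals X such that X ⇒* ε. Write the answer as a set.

{D, F, R}

Directly nullable (have an ε-rule): {F, R}.
D is nullable via D -> R (every symbol on the right is already known nullable).
Not nullable: S — each has a terminal in every rule's right-hand side or depends on a non-nullable symbol.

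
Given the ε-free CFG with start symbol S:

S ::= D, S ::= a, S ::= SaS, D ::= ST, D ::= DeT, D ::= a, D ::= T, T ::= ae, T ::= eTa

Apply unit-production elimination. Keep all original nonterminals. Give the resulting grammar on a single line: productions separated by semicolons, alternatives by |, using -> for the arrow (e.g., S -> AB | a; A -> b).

Unit productions: D->T, S->D.
Unit pairs (A ⇒* B via units): (D,T), (S,D), (S,T).
S: inherits non-unit rules of {D, S, T} → DeT | ST | SaS | a | ae | eTa.
D: inherits non-unit rules of {D, T} → DeT | ST | a | ae | eTa.
T: inherits non-unit rules of {T} → ae | eTa.

S -> a | ST | ae | DeT | SaS | eTa; D -> a | ST | ae | DeT | eTa; T -> ae | eTa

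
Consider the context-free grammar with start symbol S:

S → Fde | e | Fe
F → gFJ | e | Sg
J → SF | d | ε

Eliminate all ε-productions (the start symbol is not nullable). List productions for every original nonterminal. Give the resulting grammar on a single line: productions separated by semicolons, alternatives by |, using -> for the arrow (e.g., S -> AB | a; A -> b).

S -> e | Fe | Fde; F -> e | Sg | gF | gFJ; J -> d | SF

Nullable set: {J}.
F -> gFJ: J nullable, giving gF | gFJ.
Drop J -> ε.
Unchanged (no nullable symbols): S -> Fde; S -> Fe; S -> e; F -> Sg; F -> e; J -> SF; J -> d.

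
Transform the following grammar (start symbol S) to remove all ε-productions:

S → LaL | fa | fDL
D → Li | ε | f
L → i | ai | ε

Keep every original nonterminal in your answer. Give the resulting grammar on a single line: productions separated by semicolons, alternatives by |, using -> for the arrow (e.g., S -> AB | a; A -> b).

Nullable set: {D, L}.
S -> LaL: L, L nullable, giving La | LaL | a | aL.
S -> fDL: D, L nullable, giving f | fD | fDL | fL.
Drop D -> ε.
D -> Li: L nullable, giving Li | i.
Drop L -> ε.
Unchanged (no nullable symbols): S -> fa; D -> f; L -> ai; L -> i.

S -> a | f | La | aL | fD | fL | fa | LaL | fDL; D -> f | i | Li; L -> i | ai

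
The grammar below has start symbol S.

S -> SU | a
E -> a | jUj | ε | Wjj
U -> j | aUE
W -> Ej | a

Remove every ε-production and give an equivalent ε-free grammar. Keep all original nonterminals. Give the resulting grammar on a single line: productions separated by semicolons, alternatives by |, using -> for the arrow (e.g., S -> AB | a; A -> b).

S -> a | SU; E -> a | Wjj | jUj; U -> j | aU | aUE; W -> a | j | Ej

Nullable set: {E}.
Drop E -> ε.
U -> aUE: E nullable, giving aU | aUE.
W -> Ej: E nullable, giving Ej | j.
Unchanged (no nullable symbols): S -> SU; S -> a; E -> Wjj; E -> a; E -> jUj; U -> j; W -> a.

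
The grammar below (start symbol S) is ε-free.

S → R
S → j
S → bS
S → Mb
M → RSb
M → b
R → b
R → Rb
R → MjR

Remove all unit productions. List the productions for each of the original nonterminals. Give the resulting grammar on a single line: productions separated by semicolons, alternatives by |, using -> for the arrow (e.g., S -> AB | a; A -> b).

Unit productions: S->R.
Unit pairs (A ⇒* B via units): (S,R).
S: inherits non-unit rules of {R, S} → Mb | MjR | Rb | b | bS | j.
M: inherits non-unit rules of {M} → RSb | b.
R: inherits non-unit rules of {R} → MjR | Rb | b.

S -> b | j | Mb | Rb | bS | MjR; M -> b | RSb; R -> b | Rb | MjR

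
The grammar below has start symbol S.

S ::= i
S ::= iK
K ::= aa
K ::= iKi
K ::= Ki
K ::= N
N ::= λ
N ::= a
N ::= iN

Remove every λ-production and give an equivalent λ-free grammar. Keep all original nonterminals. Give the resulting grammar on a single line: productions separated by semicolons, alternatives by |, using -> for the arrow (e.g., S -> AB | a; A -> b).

S -> i | iK; K -> N | i | Ki | aa | ii | iKi; N -> a | i | iN

Nullable set: {K, N}.
S -> iK: K nullable, giving i | iK.
K -> Ki: K nullable, giving Ki | i.
K -> N: N nullable, giving N.
K -> iKi: K nullable, giving iKi | ii.
Drop N -> λ.
N -> iN: N nullable, giving i | iN.
Unchanged (no nullable symbols): S -> i; K -> aa; N -> a.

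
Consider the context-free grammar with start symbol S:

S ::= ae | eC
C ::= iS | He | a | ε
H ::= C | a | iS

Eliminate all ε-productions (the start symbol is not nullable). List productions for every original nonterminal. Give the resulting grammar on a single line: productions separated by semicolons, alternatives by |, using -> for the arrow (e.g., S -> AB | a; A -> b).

S -> e | ae | eC; C -> a | e | He | iS; H -> C | a | iS

Nullable set: {C, H}.
S -> eC: C nullable, giving e | eC.
Drop C -> ε.
C -> He: H nullable, giving He | e.
H -> C: C nullable, giving C.
Unchanged (no nullable symbols): S -> ae; C -> a; C -> iS; H -> a; H -> iS.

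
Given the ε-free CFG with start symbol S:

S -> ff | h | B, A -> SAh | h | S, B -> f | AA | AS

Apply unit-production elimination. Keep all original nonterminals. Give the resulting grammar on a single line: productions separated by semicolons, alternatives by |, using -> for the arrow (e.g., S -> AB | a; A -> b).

S -> f | h | AA | AS | ff; A -> f | h | AA | AS | ff | SAh; B -> f | AA | AS

Unit productions: A->S, S->B.
Unit pairs (A ⇒* B via units): (A,B), (A,S), (S,B).
S: inherits non-unit rules of {B, S} → AA | AS | f | ff | h.
A: inherits non-unit rules of {A, B, S} → AA | AS | SAh | f | ff | h.
B: inherits non-unit rules of {B} → AA | AS | f.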